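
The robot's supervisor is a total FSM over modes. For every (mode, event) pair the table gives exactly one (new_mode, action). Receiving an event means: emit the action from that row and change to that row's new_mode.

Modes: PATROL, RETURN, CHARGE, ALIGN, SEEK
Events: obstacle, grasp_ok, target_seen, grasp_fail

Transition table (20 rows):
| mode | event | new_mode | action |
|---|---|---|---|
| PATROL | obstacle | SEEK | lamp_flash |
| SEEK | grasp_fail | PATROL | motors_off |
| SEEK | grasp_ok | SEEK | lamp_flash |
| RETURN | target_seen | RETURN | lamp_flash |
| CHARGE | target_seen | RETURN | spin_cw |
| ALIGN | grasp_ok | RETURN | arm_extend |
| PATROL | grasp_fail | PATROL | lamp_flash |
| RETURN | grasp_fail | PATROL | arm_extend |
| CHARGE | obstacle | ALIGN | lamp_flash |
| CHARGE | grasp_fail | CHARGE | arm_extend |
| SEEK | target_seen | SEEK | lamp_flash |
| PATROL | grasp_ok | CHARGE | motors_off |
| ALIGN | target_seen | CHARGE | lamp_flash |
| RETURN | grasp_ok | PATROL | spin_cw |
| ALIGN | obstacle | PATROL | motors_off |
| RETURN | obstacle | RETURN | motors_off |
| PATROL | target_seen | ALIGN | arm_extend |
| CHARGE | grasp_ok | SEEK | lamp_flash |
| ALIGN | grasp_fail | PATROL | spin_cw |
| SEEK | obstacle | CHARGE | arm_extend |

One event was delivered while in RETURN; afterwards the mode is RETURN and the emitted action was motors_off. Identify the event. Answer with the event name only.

obstacle

try obstacle: (RETURN, obstacle) → (RETURN, motors_off)  ← matches
try grasp_ok: (RETURN, grasp_ok) → (PATROL, spin_cw)
try target_seen: (RETURN, target_seen) → (RETURN, lamp_flash)
try grasp_fail: (RETURN, grasp_fail) → (PATROL, arm_extend)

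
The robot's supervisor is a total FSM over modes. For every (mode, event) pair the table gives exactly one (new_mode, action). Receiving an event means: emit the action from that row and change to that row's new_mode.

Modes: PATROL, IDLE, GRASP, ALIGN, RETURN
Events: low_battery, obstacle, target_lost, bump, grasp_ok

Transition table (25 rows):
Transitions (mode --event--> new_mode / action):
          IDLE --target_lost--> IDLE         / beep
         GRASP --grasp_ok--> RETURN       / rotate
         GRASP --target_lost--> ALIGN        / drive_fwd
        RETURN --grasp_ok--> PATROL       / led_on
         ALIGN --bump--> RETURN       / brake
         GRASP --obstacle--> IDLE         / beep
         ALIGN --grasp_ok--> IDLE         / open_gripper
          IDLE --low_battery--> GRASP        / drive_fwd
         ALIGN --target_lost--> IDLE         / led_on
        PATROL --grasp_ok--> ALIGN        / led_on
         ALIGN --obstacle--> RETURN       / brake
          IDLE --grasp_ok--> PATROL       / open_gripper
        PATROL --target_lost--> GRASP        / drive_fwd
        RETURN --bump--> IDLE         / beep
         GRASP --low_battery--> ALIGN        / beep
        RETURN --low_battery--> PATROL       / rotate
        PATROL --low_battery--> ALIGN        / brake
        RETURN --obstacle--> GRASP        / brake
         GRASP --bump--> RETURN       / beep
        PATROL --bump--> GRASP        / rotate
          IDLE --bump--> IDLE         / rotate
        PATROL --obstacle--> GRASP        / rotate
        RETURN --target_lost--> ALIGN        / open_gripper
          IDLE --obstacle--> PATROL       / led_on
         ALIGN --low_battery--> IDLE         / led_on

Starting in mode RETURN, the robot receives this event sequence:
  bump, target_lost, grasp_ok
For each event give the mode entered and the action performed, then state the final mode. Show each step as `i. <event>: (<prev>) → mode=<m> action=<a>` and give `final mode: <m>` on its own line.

final mode: PATROL

1. bump: (RETURN) → mode=IDLE action=beep
2. target_lost: (IDLE) → mode=IDLE action=beep
3. grasp_ok: (IDLE) → mode=PATROL action=open_gripper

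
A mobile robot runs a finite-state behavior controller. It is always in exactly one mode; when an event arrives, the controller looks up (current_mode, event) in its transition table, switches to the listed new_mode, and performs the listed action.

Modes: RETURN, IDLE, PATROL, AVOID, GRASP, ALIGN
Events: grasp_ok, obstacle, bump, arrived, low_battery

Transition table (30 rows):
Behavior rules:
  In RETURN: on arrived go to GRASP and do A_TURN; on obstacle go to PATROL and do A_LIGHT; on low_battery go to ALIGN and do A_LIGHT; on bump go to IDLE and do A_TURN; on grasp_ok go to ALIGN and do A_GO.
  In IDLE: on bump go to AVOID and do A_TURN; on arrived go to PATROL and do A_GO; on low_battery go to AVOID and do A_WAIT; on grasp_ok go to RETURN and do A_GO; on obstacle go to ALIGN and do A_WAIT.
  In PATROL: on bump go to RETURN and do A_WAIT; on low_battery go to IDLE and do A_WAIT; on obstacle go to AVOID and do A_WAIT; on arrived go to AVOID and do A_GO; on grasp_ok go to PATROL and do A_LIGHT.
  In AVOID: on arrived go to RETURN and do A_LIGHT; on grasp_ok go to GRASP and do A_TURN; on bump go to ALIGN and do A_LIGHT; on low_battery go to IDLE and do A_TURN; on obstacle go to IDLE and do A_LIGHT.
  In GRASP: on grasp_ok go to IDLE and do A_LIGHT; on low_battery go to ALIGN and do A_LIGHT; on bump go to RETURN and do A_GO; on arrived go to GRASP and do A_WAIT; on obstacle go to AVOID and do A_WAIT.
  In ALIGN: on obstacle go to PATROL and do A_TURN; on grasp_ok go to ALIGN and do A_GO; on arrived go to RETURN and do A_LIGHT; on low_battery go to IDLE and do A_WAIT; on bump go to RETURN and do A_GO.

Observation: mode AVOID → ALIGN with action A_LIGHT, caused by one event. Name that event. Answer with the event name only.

bump

try grasp_ok: (AVOID, grasp_ok) → (GRASP, A_TURN)
try obstacle: (AVOID, obstacle) → (IDLE, A_LIGHT)
try bump: (AVOID, bump) → (ALIGN, A_LIGHT)  ← matches
try arrived: (AVOID, arrived) → (RETURN, A_LIGHT)
try low_battery: (AVOID, low_battery) → (IDLE, A_TURN)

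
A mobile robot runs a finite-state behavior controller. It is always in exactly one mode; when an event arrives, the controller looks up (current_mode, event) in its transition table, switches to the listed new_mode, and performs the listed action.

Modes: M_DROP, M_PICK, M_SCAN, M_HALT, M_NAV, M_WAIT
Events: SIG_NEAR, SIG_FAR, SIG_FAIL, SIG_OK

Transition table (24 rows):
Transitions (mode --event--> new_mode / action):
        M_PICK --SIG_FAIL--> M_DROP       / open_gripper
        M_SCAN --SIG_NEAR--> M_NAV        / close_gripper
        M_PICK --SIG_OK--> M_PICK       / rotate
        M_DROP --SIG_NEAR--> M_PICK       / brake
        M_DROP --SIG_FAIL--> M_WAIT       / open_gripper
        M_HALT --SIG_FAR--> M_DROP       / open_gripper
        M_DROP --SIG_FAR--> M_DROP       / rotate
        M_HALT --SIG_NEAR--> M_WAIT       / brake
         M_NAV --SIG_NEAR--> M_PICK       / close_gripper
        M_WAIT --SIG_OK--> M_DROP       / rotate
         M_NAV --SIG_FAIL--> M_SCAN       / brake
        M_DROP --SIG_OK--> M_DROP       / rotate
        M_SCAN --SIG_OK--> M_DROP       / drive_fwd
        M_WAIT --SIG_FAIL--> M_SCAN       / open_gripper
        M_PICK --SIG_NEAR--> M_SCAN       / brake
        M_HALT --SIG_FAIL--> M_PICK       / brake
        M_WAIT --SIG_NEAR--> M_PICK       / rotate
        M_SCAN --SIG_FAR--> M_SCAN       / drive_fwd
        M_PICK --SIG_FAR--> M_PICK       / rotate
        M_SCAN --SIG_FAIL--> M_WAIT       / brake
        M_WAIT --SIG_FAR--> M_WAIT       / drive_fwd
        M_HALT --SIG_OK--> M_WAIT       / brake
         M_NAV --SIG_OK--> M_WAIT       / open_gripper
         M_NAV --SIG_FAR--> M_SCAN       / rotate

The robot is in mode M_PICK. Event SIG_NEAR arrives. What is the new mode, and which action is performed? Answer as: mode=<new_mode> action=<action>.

current mode = M_PICK; filter table to that mode:
  (M_PICK, SIG_FAIL) → (M_DROP, open_gripper)
  (M_PICK, SIG_OK) → (M_PICK, rotate)
  (M_PICK, SIG_NEAR) → (M_SCAN, brake)  ← event matches
  (M_PICK, SIG_FAR) → (M_PICK, rotate)
event = SIG_NEAR selects (M_SCAN, brake)

mode=M_SCAN action=brake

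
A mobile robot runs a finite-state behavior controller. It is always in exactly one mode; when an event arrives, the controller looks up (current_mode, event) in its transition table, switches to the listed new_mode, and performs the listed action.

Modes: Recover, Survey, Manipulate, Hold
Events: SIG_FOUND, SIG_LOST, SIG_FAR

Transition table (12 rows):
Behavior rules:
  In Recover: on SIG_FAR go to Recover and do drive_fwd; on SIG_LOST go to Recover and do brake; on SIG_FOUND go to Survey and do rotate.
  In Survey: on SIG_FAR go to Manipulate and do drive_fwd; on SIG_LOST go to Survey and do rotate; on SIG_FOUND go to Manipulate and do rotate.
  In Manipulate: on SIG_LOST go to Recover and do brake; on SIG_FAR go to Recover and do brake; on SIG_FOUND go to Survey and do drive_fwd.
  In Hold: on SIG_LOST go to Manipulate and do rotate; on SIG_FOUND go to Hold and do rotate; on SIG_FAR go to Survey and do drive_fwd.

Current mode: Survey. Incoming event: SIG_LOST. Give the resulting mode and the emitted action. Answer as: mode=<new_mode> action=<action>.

current mode = Survey; filter table to that mode:
  (Survey, SIG_FAR) → (Manipulate, drive_fwd)
  (Survey, SIG_LOST) → (Survey, rotate)  ← event matches
  (Survey, SIG_FOUND) → (Manipulate, rotate)
event = SIG_LOST selects (Survey, rotate)

mode=Survey action=rotate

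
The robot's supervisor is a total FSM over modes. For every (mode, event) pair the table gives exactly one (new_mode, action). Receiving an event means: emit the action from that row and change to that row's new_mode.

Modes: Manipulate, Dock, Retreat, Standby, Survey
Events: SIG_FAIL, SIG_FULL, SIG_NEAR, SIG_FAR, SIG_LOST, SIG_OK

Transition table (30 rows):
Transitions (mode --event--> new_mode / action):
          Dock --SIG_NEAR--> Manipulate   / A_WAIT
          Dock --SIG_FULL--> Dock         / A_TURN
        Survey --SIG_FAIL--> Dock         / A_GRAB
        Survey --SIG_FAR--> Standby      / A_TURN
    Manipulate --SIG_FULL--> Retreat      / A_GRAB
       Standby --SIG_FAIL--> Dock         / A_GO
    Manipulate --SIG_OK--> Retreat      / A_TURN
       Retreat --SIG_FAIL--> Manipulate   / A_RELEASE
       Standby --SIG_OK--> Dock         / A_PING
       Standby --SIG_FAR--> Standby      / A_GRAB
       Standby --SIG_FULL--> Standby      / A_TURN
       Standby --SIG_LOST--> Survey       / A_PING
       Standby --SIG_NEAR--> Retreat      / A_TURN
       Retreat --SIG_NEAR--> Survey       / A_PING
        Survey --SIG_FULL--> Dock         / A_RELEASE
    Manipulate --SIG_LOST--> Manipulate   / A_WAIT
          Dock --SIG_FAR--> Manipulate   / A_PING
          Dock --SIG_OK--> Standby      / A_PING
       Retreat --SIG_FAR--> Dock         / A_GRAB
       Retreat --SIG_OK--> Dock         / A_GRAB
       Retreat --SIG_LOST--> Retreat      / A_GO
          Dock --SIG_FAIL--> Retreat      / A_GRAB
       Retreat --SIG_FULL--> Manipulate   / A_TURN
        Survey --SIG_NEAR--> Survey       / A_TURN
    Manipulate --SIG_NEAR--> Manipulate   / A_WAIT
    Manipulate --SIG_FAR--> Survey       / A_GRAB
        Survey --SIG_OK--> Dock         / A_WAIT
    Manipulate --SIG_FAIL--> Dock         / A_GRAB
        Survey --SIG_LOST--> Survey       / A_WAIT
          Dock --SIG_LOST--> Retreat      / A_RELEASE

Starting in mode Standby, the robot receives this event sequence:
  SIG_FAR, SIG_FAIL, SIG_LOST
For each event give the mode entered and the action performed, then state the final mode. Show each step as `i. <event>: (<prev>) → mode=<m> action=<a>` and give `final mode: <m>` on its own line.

final mode: Retreat

1. SIG_FAR: (Standby) → mode=Standby action=A_GRAB
2. SIG_FAIL: (Standby) → mode=Dock action=A_GO
3. SIG_LOST: (Dock) → mode=Retreat action=A_RELEASE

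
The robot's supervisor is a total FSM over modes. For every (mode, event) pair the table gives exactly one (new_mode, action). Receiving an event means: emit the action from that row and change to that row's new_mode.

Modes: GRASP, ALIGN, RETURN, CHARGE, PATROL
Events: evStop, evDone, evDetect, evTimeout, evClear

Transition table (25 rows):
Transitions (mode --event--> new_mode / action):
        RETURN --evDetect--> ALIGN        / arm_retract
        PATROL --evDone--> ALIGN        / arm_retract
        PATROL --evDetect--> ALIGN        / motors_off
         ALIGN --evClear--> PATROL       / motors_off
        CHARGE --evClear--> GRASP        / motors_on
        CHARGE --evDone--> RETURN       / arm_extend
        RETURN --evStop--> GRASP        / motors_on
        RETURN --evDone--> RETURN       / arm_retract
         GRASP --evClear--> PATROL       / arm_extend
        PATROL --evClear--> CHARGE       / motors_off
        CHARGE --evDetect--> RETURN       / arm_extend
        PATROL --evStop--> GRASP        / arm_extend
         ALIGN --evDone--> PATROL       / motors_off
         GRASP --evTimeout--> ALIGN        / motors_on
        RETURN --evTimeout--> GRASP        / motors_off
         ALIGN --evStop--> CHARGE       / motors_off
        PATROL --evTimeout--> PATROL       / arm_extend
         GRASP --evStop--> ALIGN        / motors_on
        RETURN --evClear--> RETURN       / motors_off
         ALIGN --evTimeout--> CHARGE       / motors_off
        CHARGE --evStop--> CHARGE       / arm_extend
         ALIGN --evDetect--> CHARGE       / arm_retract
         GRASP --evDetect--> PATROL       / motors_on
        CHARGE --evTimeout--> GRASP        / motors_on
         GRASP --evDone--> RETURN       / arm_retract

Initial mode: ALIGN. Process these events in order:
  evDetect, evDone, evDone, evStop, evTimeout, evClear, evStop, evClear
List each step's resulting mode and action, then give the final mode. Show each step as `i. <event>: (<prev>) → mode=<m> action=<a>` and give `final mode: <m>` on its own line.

1. evDetect: (ALIGN) → mode=CHARGE action=arm_retract
2. evDone: (CHARGE) → mode=RETURN action=arm_extend
3. evDone: (RETURN) → mode=RETURN action=arm_retract
4. evStop: (RETURN) → mode=GRASP action=motors_on
5. evTimeout: (GRASP) → mode=ALIGN action=motors_on
6. evClear: (ALIGN) → mode=PATROL action=motors_off
7. evStop: (PATROL) → mode=GRASP action=arm_extend
8. evClear: (GRASP) → mode=PATROL action=arm_extend

final mode: PATROL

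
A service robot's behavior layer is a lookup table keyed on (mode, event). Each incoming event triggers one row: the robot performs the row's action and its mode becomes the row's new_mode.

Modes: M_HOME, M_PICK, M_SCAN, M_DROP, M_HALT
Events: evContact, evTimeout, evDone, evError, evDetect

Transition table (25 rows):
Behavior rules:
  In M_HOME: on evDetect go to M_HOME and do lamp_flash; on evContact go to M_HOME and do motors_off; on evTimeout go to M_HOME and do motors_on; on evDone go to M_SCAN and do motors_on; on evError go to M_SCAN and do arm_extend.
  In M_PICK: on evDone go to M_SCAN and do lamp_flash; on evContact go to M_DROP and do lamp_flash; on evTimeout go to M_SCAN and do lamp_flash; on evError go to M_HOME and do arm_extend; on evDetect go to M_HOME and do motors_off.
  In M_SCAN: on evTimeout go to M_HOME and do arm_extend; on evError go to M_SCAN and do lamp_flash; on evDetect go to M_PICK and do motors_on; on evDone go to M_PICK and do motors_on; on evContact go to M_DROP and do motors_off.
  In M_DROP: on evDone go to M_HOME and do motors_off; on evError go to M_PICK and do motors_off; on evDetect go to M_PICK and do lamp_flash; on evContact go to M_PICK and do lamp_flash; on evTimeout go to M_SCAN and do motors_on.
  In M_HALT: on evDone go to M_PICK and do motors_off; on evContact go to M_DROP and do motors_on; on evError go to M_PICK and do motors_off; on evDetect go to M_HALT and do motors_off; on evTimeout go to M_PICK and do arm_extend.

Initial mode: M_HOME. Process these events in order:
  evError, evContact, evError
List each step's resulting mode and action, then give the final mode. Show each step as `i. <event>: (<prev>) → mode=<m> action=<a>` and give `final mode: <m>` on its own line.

final mode: M_PICK

1. evError: (M_HOME) → mode=M_SCAN action=arm_extend
2. evContact: (M_SCAN) → mode=M_DROP action=motors_off
3. evError: (M_DROP) → mode=M_PICK action=motors_off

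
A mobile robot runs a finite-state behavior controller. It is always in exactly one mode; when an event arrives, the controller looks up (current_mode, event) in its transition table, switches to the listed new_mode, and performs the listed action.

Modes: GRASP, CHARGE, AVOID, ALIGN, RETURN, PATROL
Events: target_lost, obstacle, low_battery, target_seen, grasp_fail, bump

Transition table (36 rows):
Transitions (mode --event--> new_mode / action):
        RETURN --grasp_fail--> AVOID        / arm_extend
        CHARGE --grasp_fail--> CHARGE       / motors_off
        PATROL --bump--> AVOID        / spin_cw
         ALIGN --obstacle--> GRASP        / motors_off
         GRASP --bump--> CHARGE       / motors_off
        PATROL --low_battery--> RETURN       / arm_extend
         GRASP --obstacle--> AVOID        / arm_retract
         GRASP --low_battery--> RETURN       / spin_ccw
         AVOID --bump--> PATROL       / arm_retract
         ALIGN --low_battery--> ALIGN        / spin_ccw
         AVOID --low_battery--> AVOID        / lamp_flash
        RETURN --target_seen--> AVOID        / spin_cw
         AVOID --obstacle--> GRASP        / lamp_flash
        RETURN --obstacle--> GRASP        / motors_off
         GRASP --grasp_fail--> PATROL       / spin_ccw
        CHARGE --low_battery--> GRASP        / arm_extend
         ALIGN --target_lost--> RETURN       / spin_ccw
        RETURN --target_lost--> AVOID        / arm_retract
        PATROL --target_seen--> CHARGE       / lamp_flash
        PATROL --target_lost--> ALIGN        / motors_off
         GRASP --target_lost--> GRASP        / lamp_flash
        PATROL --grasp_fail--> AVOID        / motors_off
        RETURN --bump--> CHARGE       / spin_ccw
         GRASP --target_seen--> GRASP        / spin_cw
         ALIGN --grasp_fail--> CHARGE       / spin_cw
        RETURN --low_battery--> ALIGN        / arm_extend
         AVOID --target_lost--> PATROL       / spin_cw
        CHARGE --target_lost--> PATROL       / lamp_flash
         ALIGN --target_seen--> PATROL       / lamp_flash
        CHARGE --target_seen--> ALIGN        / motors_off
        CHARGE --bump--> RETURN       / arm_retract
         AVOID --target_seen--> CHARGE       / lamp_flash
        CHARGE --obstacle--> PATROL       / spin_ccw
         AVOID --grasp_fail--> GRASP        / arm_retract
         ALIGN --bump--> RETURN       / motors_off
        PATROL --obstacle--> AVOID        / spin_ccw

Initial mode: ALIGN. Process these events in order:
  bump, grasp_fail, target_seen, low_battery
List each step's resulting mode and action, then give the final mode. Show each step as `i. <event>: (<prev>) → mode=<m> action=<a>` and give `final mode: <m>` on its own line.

1. bump: (ALIGN) → mode=RETURN action=motors_off
2. grasp_fail: (RETURN) → mode=AVOID action=arm_extend
3. target_seen: (AVOID) → mode=CHARGE action=lamp_flash
4. low_battery: (CHARGE) → mode=GRASP action=arm_extend

final mode: GRASP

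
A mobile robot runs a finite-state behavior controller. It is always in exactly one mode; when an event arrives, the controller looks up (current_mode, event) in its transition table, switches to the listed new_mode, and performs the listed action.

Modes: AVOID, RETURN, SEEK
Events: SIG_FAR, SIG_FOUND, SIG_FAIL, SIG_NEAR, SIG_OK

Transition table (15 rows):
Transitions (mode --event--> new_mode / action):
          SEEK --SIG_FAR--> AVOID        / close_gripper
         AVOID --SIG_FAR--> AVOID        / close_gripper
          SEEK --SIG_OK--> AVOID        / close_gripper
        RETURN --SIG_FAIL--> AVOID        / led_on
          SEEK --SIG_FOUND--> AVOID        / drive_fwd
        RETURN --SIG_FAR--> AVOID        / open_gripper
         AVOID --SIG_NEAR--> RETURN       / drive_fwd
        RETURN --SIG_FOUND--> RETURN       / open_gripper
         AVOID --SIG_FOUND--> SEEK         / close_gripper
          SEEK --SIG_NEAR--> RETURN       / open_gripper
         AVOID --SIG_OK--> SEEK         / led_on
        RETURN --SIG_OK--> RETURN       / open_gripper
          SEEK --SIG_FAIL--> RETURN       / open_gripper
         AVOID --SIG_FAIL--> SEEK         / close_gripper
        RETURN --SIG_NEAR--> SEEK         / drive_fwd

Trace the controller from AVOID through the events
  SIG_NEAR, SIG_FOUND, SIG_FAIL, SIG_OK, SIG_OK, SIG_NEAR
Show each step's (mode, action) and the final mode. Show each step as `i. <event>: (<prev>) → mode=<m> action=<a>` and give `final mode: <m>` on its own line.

1. SIG_NEAR: (AVOID) → mode=RETURN action=drive_fwd
2. SIG_FOUND: (RETURN) → mode=RETURN action=open_gripper
3. SIG_FAIL: (RETURN) → mode=AVOID action=led_on
4. SIG_OK: (AVOID) → mode=SEEK action=led_on
5. SIG_OK: (SEEK) → mode=AVOID action=close_gripper
6. SIG_NEAR: (AVOID) → mode=RETURN action=drive_fwd

final mode: RETURN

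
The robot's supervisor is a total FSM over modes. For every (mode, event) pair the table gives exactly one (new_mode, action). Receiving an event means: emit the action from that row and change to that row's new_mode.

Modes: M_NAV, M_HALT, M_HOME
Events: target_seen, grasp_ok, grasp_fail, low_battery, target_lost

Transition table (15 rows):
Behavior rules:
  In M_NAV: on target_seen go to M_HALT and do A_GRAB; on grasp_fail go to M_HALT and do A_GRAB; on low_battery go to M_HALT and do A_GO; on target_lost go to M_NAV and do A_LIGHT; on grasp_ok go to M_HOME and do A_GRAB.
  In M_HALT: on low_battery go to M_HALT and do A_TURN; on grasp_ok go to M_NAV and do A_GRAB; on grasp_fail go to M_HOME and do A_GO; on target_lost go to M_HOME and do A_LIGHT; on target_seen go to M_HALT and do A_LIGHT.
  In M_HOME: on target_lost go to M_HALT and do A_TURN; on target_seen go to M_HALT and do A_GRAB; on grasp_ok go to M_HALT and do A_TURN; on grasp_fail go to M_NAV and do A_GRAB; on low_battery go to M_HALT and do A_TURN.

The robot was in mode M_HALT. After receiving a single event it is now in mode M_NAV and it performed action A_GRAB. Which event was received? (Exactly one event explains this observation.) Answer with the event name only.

grasp_ok

try target_seen: (M_HALT, target_seen) → (M_HALT, A_LIGHT)
try grasp_ok: (M_HALT, grasp_ok) → (M_NAV, A_GRAB)  ← matches
try grasp_fail: (M_HALT, grasp_fail) → (M_HOME, A_GO)
try low_battery: (M_HALT, low_battery) → (M_HALT, A_TURN)
try target_lost: (M_HALT, target_lost) → (M_HOME, A_LIGHT)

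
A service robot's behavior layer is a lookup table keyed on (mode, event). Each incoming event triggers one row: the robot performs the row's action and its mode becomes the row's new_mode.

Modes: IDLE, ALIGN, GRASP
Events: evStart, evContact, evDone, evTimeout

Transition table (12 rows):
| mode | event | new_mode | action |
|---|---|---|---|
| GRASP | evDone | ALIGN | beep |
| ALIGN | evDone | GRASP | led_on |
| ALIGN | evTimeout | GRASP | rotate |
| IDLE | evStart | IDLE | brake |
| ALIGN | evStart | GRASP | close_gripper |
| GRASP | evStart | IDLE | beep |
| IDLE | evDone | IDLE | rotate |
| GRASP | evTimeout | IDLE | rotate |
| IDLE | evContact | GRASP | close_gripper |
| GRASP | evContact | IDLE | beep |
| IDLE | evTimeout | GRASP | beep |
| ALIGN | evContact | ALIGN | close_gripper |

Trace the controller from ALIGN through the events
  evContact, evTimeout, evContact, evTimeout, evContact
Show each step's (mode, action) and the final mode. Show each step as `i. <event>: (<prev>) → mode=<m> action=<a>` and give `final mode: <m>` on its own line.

final mode: IDLE

1. evContact: (ALIGN) → mode=ALIGN action=close_gripper
2. evTimeout: (ALIGN) → mode=GRASP action=rotate
3. evContact: (GRASP) → mode=IDLE action=beep
4. evTimeout: (IDLE) → mode=GRASP action=beep
5. evContact: (GRASP) → mode=IDLE action=beep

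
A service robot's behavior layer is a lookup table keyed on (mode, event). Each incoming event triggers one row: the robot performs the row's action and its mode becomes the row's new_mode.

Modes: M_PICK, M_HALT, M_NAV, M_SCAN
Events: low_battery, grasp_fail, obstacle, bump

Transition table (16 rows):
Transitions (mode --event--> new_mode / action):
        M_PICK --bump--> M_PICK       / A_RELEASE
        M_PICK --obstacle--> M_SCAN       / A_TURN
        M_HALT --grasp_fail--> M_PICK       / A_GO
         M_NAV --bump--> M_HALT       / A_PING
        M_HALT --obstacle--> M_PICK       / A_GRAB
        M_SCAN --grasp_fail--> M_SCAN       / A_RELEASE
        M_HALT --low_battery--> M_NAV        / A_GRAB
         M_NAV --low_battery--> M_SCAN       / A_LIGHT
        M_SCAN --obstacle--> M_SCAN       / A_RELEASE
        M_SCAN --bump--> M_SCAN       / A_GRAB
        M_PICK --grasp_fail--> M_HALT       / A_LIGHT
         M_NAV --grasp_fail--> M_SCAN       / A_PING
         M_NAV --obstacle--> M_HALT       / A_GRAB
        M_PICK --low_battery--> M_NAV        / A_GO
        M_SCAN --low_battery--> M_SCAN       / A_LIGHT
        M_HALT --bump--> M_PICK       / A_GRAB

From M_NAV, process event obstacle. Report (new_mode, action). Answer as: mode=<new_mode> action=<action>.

mode=M_HALT action=A_GRAB

current mode = M_NAV; filter table to that mode:
  (M_NAV, bump) → (M_HALT, A_PING)
  (M_NAV, low_battery) → (M_SCAN, A_LIGHT)
  (M_NAV, grasp_fail) → (M_SCAN, A_PING)
  (M_NAV, obstacle) → (M_HALT, A_GRAB)  ← event matches
event = obstacle selects (M_HALT, A_GRAB)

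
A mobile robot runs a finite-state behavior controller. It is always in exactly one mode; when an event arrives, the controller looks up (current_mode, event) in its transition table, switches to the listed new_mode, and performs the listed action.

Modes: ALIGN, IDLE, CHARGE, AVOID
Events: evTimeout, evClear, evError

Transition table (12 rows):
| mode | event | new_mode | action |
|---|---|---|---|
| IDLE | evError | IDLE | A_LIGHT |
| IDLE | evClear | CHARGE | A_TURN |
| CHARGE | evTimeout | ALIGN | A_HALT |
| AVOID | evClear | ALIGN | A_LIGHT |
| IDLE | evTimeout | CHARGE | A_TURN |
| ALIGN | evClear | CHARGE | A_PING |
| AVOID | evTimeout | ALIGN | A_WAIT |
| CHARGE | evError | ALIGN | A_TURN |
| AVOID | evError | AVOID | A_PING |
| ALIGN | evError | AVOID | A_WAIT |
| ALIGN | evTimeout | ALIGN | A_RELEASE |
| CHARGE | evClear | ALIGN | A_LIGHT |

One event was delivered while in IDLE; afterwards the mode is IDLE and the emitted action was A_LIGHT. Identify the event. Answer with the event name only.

try evTimeout: (IDLE, evTimeout) → (CHARGE, A_TURN)
try evClear: (IDLE, evClear) → (CHARGE, A_TURN)
try evError: (IDLE, evError) → (IDLE, A_LIGHT)  ← matches

evError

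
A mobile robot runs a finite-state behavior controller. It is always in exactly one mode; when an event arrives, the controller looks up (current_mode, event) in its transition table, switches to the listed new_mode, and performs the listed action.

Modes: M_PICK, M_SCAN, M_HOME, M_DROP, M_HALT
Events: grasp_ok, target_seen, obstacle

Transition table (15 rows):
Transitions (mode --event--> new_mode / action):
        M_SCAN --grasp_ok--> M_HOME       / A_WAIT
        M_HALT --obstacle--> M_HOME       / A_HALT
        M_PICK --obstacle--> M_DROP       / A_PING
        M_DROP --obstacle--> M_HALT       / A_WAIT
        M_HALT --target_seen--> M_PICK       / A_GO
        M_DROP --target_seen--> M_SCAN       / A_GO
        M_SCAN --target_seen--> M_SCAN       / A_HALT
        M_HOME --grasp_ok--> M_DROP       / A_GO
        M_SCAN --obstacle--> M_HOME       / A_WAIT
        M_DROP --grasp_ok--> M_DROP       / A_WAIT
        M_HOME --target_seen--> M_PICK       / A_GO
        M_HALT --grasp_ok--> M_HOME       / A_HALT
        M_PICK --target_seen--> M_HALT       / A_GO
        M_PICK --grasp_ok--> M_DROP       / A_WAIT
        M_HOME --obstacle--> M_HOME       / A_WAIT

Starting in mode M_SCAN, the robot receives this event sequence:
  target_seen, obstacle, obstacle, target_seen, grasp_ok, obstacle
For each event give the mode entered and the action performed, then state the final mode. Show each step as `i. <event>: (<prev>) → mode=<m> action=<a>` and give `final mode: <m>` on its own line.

final mode: M_HALT

1. target_seen: (M_SCAN) → mode=M_SCAN action=A_HALT
2. obstacle: (M_SCAN) → mode=M_HOME action=A_WAIT
3. obstacle: (M_HOME) → mode=M_HOME action=A_WAIT
4. target_seen: (M_HOME) → mode=M_PICK action=A_GO
5. grasp_ok: (M_PICK) → mode=M_DROP action=A_WAIT
6. obstacle: (M_DROP) → mode=M_HALT action=A_WAIT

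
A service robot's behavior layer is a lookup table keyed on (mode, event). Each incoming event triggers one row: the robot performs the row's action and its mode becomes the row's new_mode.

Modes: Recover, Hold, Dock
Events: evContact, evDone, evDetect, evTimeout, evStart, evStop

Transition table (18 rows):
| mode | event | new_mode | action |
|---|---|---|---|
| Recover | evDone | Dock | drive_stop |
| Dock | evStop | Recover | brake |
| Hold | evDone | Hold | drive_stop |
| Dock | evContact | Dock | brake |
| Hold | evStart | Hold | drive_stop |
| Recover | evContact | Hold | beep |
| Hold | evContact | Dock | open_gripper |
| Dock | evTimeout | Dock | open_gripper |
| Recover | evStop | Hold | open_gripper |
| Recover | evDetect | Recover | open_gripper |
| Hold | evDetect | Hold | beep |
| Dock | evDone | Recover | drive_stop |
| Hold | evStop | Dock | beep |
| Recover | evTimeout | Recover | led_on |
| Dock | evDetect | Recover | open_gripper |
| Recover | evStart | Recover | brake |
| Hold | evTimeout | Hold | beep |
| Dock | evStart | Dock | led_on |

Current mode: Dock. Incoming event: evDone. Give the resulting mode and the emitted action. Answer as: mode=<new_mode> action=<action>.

mode=Recover action=drive_stop

current mode = Dock; filter table to that mode:
  (Dock, evStop) → (Recover, brake)
  (Dock, evContact) → (Dock, brake)
  (Dock, evTimeout) → (Dock, open_gripper)
  (Dock, evDone) → (Recover, drive_stop)  ← event matches
  (Dock, evDetect) → (Recover, open_gripper)
  (Dock, evStart) → (Dock, led_on)
event = evDone selects (Recover, drive_stop)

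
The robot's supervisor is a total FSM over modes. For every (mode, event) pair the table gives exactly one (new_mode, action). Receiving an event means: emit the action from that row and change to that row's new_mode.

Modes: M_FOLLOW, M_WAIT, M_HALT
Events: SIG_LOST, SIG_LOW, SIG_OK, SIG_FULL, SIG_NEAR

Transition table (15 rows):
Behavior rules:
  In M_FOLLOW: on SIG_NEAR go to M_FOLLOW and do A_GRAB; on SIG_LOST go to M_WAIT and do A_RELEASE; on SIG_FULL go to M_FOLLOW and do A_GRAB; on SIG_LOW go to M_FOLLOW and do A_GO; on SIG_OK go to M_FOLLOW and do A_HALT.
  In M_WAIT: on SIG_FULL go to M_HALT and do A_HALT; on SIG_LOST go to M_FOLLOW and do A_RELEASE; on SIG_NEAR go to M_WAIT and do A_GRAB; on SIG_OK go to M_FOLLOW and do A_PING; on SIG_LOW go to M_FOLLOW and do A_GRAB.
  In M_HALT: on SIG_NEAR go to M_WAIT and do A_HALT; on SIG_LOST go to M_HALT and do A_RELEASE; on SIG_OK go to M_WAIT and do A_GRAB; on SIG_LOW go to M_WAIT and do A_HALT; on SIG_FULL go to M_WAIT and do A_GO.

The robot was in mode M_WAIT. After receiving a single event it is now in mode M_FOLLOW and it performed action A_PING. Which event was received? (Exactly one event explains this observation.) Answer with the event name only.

try SIG_LOST: (M_WAIT, SIG_LOST) → (M_FOLLOW, A_RELEASE)
try SIG_LOW: (M_WAIT, SIG_LOW) → (M_FOLLOW, A_GRAB)
try SIG_OK: (M_WAIT, SIG_OK) → (M_FOLLOW, A_PING)  ← matches
try SIG_FULL: (M_WAIT, SIG_FULL) → (M_HALT, A_HALT)
try SIG_NEAR: (M_WAIT, SIG_NEAR) → (M_WAIT, A_GRAB)

SIG_OK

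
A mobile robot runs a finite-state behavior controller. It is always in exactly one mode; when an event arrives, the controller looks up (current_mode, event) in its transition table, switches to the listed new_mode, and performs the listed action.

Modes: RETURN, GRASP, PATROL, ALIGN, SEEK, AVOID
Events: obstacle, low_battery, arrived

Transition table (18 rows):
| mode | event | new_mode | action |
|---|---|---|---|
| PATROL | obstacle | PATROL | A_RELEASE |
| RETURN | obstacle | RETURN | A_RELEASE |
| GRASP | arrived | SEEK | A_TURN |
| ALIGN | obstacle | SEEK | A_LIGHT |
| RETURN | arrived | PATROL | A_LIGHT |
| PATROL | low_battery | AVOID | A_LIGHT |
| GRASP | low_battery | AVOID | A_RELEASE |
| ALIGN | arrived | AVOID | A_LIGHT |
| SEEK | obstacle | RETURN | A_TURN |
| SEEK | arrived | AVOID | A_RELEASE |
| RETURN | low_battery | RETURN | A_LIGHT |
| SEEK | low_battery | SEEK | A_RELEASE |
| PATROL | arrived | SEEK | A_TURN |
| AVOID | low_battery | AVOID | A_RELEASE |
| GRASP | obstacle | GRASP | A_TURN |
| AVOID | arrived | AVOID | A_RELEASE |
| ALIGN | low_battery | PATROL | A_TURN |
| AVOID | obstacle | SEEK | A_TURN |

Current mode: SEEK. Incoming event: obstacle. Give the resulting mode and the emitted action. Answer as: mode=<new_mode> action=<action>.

current mode = SEEK; filter table to that mode:
  (SEEK, obstacle) → (RETURN, A_TURN)  ← event matches
  (SEEK, arrived) → (AVOID, A_RELEASE)
  (SEEK, low_battery) → (SEEK, A_RELEASE)
event = obstacle selects (RETURN, A_TURN)

mode=RETURN action=A_TURN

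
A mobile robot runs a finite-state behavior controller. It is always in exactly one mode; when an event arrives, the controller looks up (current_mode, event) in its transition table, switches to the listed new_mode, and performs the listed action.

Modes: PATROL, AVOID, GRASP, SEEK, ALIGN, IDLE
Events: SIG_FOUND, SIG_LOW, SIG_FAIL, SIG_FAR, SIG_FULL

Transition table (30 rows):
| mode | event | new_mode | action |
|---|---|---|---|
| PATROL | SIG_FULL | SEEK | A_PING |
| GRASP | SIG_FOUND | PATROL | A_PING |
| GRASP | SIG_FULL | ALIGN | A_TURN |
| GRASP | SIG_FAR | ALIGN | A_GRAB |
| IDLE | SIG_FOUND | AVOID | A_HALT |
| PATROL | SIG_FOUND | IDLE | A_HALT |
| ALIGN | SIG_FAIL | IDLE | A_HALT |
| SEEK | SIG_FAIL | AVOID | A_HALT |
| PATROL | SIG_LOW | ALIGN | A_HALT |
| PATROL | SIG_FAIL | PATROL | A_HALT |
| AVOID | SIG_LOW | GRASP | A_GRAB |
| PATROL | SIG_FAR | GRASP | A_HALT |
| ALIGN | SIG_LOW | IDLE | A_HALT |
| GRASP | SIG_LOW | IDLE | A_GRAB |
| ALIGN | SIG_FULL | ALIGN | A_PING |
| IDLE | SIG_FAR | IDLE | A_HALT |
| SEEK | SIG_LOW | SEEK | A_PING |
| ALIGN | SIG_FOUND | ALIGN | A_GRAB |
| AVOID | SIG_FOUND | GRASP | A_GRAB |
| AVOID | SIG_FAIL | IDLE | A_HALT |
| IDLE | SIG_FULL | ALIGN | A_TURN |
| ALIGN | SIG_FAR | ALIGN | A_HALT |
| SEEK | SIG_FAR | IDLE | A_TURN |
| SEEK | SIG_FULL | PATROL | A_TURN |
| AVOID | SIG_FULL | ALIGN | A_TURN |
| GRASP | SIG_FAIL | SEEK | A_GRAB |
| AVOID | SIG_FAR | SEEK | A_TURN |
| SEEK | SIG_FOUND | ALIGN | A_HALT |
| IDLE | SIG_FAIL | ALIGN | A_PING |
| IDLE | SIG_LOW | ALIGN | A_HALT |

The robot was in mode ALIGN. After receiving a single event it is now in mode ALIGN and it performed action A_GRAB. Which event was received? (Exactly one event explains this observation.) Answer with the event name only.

SIG_FOUND

try SIG_FOUND: (ALIGN, SIG_FOUND) → (ALIGN, A_GRAB)  ← matches
try SIG_LOW: (ALIGN, SIG_LOW) → (IDLE, A_HALT)
try SIG_FAIL: (ALIGN, SIG_FAIL) → (IDLE, A_HALT)
try SIG_FAR: (ALIGN, SIG_FAR) → (ALIGN, A_HALT)
try SIG_FULL: (ALIGN, SIG_FULL) → (ALIGN, A_PING)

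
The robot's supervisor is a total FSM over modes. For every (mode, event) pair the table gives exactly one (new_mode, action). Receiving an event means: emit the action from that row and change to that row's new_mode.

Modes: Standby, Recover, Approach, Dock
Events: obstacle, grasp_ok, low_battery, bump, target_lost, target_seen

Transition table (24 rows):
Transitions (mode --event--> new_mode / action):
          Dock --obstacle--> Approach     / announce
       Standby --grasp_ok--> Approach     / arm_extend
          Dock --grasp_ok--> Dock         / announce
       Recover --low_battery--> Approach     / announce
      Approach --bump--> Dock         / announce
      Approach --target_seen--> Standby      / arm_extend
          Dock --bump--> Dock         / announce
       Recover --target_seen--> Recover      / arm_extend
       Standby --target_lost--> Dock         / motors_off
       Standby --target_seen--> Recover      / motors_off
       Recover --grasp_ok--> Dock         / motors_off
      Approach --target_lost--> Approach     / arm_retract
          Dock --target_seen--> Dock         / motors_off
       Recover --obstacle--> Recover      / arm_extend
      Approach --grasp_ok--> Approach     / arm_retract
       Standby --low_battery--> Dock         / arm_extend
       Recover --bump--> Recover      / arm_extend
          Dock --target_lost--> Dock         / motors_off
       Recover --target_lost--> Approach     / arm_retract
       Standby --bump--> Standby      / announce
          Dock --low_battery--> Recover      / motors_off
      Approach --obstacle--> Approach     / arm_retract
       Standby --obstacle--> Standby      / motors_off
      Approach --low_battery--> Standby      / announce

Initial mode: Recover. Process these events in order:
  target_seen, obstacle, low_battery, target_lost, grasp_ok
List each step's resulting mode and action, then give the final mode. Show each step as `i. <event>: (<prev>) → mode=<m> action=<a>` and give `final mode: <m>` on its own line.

1. target_seen: (Recover) → mode=Recover action=arm_extend
2. obstacle: (Recover) → mode=Recover action=arm_extend
3. low_battery: (Recover) → mode=Approach action=announce
4. target_lost: (Approach) → mode=Approach action=arm_retract
5. grasp_ok: (Approach) → mode=Approach action=arm_retract

final mode: Approach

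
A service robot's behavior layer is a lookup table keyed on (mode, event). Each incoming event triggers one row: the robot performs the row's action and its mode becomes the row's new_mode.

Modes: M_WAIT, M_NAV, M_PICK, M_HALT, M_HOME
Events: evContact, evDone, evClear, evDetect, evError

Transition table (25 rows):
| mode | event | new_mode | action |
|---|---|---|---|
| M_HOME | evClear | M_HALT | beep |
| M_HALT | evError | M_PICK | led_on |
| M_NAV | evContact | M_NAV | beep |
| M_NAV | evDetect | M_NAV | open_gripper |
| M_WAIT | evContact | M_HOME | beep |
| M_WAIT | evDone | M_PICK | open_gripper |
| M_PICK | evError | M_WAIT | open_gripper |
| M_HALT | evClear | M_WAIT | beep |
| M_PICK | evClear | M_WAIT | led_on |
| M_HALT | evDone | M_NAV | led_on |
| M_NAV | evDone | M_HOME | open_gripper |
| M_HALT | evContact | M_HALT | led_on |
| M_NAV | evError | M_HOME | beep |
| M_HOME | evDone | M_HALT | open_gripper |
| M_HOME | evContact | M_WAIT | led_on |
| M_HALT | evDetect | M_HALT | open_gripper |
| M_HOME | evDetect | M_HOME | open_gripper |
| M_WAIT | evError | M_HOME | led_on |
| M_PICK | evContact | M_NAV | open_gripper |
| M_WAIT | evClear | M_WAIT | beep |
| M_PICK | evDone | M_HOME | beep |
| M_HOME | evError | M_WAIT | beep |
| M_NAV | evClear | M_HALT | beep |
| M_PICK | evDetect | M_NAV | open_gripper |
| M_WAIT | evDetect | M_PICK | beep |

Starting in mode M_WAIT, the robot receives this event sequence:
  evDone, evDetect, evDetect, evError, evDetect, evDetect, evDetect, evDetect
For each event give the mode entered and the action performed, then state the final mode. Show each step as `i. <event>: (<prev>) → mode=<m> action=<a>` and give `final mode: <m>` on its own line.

1. evDone: (M_WAIT) → mode=M_PICK action=open_gripper
2. evDetect: (M_PICK) → mode=M_NAV action=open_gripper
3. evDetect: (M_NAV) → mode=M_NAV action=open_gripper
4. evError: (M_NAV) → mode=M_HOME action=beep
5. evDetect: (M_HOME) → mode=M_HOME action=open_gripper
6. evDetect: (M_HOME) → mode=M_HOME action=open_gripper
7. evDetect: (M_HOME) → mode=M_HOME action=open_gripper
8. evDetect: (M_HOME) → mode=M_HOME action=open_gripper

final mode: M_HOME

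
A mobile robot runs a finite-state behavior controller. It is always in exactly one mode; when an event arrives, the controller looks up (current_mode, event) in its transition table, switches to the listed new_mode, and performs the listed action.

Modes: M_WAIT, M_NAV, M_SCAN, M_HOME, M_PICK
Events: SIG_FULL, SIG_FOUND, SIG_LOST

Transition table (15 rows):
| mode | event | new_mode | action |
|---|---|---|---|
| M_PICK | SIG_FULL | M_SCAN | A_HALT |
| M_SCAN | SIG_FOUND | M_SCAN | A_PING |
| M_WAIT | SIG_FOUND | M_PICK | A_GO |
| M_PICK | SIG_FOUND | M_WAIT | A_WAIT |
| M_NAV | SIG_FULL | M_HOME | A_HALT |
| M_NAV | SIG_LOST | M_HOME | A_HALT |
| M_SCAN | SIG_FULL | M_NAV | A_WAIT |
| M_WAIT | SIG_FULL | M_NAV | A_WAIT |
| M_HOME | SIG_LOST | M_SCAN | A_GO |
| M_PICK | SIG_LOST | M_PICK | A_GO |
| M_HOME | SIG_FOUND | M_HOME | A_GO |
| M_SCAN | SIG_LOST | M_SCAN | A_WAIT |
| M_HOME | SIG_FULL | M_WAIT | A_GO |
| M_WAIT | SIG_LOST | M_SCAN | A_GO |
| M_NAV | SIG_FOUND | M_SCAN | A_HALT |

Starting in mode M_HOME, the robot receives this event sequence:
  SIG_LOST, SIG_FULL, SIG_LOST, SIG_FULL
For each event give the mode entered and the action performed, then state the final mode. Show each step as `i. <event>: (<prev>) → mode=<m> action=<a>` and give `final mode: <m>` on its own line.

1. SIG_LOST: (M_HOME) → mode=M_SCAN action=A_GO
2. SIG_FULL: (M_SCAN) → mode=M_NAV action=A_WAIT
3. SIG_LOST: (M_NAV) → mode=M_HOME action=A_HALT
4. SIG_FULL: (M_HOME) → mode=M_WAIT action=A_GO

final mode: M_WAIT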